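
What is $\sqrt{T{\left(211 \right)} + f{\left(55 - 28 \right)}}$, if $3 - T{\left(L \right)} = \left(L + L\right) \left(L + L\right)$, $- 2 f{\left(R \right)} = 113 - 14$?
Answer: $\frac{i \sqrt{712522}}{2} \approx 422.06 i$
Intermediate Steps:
$f{\left(R \right)} = - \frac{99}{2}$ ($f{\left(R \right)} = - \frac{113 - 14}{2} = \left(- \frac{1}{2}\right) 99 = - \frac{99}{2}$)
$T{\left(L \right)} = 3 - 4 L^{2}$ ($T{\left(L \right)} = 3 - \left(L + L\right) \left(L + L\right) = 3 - 2 L 2 L = 3 - 4 L^{2}$)
$\sqrt{T{\left(211 \right)} + f{\left(55 - 28 \right)}} = \sqrt{\left(3 - 4 \cdot 211^{2}\right) - \frac{99}{2}} = \sqrt{\left(3 - 178084\right) - \frac{99}{2}} = \sqrt{-178081 - \frac{99}{2}} = \sqrt{- \frac{356261}{2}} = \frac{i \sqrt{712522}}{2}$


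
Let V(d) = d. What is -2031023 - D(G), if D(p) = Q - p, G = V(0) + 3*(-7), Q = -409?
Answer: -2030635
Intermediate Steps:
G = -21 (G = 0 + 3*(-7) = 0 - 21 = -21)
D(p) = -409 - p
-2031023 - D(G) = -2031023 - (-409 - 1*(-21)) = -2031023 - (-409 + 21) = -2031023 - 1*(-388) = -2031023 + 388 = -2030635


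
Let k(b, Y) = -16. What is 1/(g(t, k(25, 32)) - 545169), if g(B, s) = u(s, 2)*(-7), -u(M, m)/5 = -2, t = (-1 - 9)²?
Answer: -1/545239 ≈ -1.8341e-6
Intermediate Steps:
t = 100 (t = (-10)² = 100)
u(M, m) = 10 (u(M, m) = -5*(-2) = 10)
g(B, s) = -70 (g(B, s) = 10*(-7) = -70)
1/(g(t, k(25, 32)) - 545169) = 1/(-70 - 545169) = 1/(-545239) = -1/545239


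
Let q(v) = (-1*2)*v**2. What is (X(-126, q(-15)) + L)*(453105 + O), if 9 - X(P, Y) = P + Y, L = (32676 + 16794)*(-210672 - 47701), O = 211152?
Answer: -8490341485313325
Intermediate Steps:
L = -12781712310 (L = 49470*(-258373) = -12781712310)
q(v) = -2*v**2
X(P, Y) = 9 - P - Y (X(P, Y) = 9 - (P + Y) = 9 + (-P - Y) = 9 - P - Y)
(X(-126, q(-15)) + L)*(453105 + O) = ((9 - 1*(-126) - (-2)*(-15)**2) - 12781712310)*(453105 + 211152) = ((9 + 126 - (-2)*225) - 12781712310)*664257 = ((9 + 126 - 1*(-450)) - 12781712310)*664257 = ((9 + 126 + 450) - 12781712310)*664257 = (585 - 12781712310)*664257 = -12781711725*664257 = -8490341485313325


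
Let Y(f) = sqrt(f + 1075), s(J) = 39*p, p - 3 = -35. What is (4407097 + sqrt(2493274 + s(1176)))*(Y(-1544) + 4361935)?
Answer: (4361935 + I*sqrt(469))*(4407097 + sqrt(2492026)) ≈ 1.923e+13 + 9.5476e+7*I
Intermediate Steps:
p = -32 (p = 3 - 35 = -32)
s(J) = -1248 (s(J) = 39*(-32) = -1248)
Y(f) = sqrt(1075 + f)
(4407097 + sqrt(2493274 + s(1176)))*(Y(-1544) + 4361935) = (4407097 + sqrt(2493274 - 1248))*(sqrt(1075 - 1544) + 4361935) = (4407097 + sqrt(2492026))*(sqrt(-469) + 4361935) = (4407097 + sqrt(2492026))*(I*sqrt(469) + 4361935) = (4407097 + sqrt(2492026))*(4361935 + I*sqrt(469)) = (4361935 + I*sqrt(469))*(4407097 + sqrt(2492026))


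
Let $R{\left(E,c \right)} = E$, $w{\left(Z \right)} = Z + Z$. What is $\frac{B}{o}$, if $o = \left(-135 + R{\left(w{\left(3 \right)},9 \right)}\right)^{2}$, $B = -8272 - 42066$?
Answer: $- \frac{50338}{16641} \approx -3.0249$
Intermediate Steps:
$w{\left(Z \right)} = 2 Z$
$B = -50338$ ($B = -8272 - 42066 = -50338$)
$o = 16641$ ($o = \left(-135 + 2 \cdot 3\right)^{2} = \left(-135 + 6\right)^{2} = \left(-129\right)^{2} = 16641$)
$\frac{B}{o} = - \frac{50338}{16641}$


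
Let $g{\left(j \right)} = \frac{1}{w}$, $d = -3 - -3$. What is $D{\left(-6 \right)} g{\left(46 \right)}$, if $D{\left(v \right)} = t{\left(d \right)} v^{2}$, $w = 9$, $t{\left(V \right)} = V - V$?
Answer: $0$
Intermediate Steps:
$d = 0$ ($d = -3 + 3 = 0$)
$t{\left(V \right)} = 0$
$D{\left(v \right)} = 0$ ($D{\left(v \right)} = 0 v^{2} = 0$)
$g{\left(j \right)} = \frac{1}{9}$
$D{\left(-6 \right)} g{\left(46 \right)} = 0 \cdot \frac{1}{9} = 0$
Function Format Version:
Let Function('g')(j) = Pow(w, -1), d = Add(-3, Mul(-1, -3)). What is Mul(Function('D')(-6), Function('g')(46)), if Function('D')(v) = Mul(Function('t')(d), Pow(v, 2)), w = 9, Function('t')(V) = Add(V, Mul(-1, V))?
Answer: 0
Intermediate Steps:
d = 0 (d = Add(-3, 3) = 0)
Function('t')(V) = 0
Function('D')(v) = 0 (Function('D')(v) = Mul(0, Pow(v, 2)) = 0)
Function('g')(j) = Rational(1, 9) (Function('g')(j) = Pow(9, -1) = Rational(1, 9))
Mul(Function('D')(-6), Function('g')(46)) = Mul(0, Rational(1, 9)) = 0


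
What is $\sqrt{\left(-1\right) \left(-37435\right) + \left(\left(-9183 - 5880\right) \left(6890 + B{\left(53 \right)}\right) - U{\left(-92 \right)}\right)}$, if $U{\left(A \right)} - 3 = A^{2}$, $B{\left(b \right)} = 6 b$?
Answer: $4 i \sqrt{6784071} \approx 10419.0 i$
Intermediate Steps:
$U{\left(A \right)} = 3 + A^{2}$
$\sqrt{\left(-1\right) \left(-37435\right) + \left(\left(-9183 - 5880\right) \left(6890 + B{\left(53 \right)}\right) - U{\left(-92 \right)}\right)} = \sqrt{\left(-1\right) \left(-37435\right) + \left(\left(-9183 - 5880\right) \left(6890 + 6 \cdot 53\right) - \left(3 + \left(-92\right)^{2}\right)\right)} = \sqrt{37435 - \left(8467 + 15063 \left(6890 + 318\right)\right)} = \sqrt{37435 - 108582571} = \sqrt{-108545136} = 4 i \sqrt{6784071}$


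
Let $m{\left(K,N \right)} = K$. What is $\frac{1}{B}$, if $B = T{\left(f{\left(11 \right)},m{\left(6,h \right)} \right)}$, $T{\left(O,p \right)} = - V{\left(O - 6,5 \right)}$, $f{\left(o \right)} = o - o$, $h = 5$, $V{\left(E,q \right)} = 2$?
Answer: $- \frac{1}{2} \approx -0.5$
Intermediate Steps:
$f{\left(o \right)} = 0$
$T{\left(O,p \right)} = -2$ ($T{\left(O,p \right)} = \left(-1\right) 2 = -2$)
$B = -2$
$\frac{1}{B} = \frac{1}{-2} = - \frac{1}{2}$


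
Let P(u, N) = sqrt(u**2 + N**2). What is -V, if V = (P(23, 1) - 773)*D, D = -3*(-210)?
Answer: 486990 - 630*sqrt(530) ≈ 4.7249e+5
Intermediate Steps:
D = 630
P(u, N) = sqrt(N**2 + u**2)
V = -486990 + 630*sqrt(530) (V = (sqrt(1**2 + 23**2) - 773)*630 = (sqrt(1 + 529) - 773)*630 = (sqrt(530) - 773)*630 = (-773 + sqrt(530))*630 = -486990 + 630*sqrt(530) ≈ -4.7249e+5)
-V = -(-486990 + 630*sqrt(530)) = 486990 - 630*sqrt(530)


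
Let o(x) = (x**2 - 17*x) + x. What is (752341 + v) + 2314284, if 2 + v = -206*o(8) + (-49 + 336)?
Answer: 3080094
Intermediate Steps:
o(x) = x**2 - 16*x
v = 13469 (v = -2 + (-1648*(-16 + 8) + (-49 + 336)) = -2 + (-1648*(-8) + 287) = -2 + (-206*(-64) + 287) = -2 + (13184 + 287) = -2 + 13471 = 13469)
(752341 + v) + 2314284 = (752341 + 13469) + 2314284 = 765810 + 2314284 = 3080094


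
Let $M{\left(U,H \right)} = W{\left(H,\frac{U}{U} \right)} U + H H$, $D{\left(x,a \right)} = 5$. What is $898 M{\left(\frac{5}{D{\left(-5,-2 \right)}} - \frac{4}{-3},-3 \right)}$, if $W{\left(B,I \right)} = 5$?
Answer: $\frac{55676}{3} \approx 18559.0$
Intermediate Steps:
$M{\left(U,H \right)} = H^{2} + 5 U$ ($M{\left(U,H \right)} = 5 U + H H = 5 U + H^{2} = H^{2} + 5 U$)
$898 M{\left(\frac{5}{D{\left(-5,-2 \right)}} - \frac{4}{-3},-3 \right)} = 898 \left(\left(-3\right)^{2} + 5 \left(\frac{5}{5} - \frac{4}{-3}\right)\right) = 898 \left(9 + 5 \left(5 \cdot \frac{1}{5} - - \frac{4}{3}\right)\right) = 898 \left(9 + 5 \left(1 + \frac{4}{3}\right)\right) = 898 \left(9 + 5 \cdot \frac{7}{3}\right) = 898 \left(9 + \frac{35}{3}\right) = 898 \cdot \frac{62}{3} = \frac{55676}{3}$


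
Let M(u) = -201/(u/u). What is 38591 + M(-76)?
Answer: 38390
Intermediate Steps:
M(u) = -201 (M(u) = -201/1 = -201*1 = -201)
38591 + M(-76) = 38591 - 201 = 38390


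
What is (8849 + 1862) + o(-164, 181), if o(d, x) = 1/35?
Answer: 374886/35 ≈ 10711.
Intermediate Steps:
o(d, x) = 1/35
(8849 + 1862) + o(-164, 181) = (8849 + 1862) + 1/35 = 10711 + 1/35 = 374886/35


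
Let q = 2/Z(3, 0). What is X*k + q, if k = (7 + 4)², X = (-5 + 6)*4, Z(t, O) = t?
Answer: 1454/3 ≈ 484.67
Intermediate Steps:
q = ⅔ (q = 2/3 = 2*(⅓) = ⅔ ≈ 0.66667)
X = 4 (X = 1*4 = 4)
k = 121 (k = 11² = 121)
X*k + q = 4*121 + ⅔ = 484 + ⅔ = 1454/3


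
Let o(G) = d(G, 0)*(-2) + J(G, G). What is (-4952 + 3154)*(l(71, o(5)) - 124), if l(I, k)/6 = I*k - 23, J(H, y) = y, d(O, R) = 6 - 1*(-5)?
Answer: 13492192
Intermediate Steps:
d(O, R) = 11 (d(O, R) = 6 + 5 = 11)
o(G) = -22 + G (o(G) = 11*(-2) + G = -22 + G)
l(I, k) = -138 + 6*I*k (l(I, k) = 6*(I*k - 23) = 6*(-23 + I*k) = -138 + 6*I*k)
(-4952 + 3154)*(l(71, o(5)) - 124) = (-4952 + 3154)*((-138 + 6*71*(-22 + 5)) - 124) = -1798*((-138 + 6*71*(-17)) - 124) = -1798*((-138 - 7242) - 124) = -1798*(-7380 - 124) = -1798*(-7504) = 13492192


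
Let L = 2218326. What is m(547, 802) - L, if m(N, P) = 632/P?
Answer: -889548410/401 ≈ -2.2183e+6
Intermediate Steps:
m(547, 802) - L = 632/802 - 1*2218326 = 632*(1/802) - 2218326 = 316/401 - 2218326 = -889548410/401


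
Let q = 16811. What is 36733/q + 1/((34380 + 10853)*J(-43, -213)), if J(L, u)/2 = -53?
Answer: 176123624823/80603668078 ≈ 2.1851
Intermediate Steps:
J(L, u) = -106 (J(L, u) = 2*(-53) = -106)
36733/q + 1/((34380 + 10853)*J(-43, -213)) = 36733/16811 + 1/((34380 + 10853)*(-106)) = 36733*(1/16811) - 1/106/45233 = 36733/16811 + (1/45233)*(-1/106) = 36733/16811 - 1/4794698 = 176123624823/80603668078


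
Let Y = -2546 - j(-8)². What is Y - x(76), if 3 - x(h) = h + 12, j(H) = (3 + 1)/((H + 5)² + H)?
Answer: -2477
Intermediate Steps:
j(H) = 4/(H + (5 + H)²) (j(H) = 4/((5 + H)² + H) = 4/(H + (5 + H)²))
x(h) = -9 - h (x(h) = 3 - (h + 12) = 3 - (12 + h) = 3 + (-12 - h) = -9 - h)
Y = -2562 (Y = -2546 - (4/(-8 + (5 - 8)²))² = -2546 - (4/(-8 + (-3)²))² = -2546 - (4/(-8 + 9))² = -2546 - (4/1)² = -2546 - (4*1)² = -2546 - 1*4² = -2546 - 1*16 = -2546 - 16 = -2562)
Y - x(76) = -2562 - (-9 - 1*76) = -2562 - (-9 - 76) = -2562 - 1*(-85) = -2562 + 85 = -2477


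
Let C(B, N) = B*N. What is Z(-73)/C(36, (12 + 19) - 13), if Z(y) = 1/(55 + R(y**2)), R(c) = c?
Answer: 1/3488832 ≈ 2.8663e-7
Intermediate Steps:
Z(y) = 1/(55 + y**2)
Z(-73)/C(36, (12 + 19) - 13) = 1/((55 + (-73)**2)*((36*((12 + 19) - 13)))) = 1/((55 + 5329)*((36*(31 - 13)))) = 1/(5384*((36*18))) = (1/5384)/648 = (1/5384)*(1/648) = 1/3488832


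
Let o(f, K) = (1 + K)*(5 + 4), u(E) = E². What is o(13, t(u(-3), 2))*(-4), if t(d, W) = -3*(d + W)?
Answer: 1152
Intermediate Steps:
t(d, W) = -3*W - 3*d (t(d, W) = -3*(W + d) = -3*W - 3*d)
o(f, K) = 9 + 9*K (o(f, K) = (1 + K)*9 = 9 + 9*K)
o(13, t(u(-3), 2))*(-4) = (9 + 9*(-3*2 - 3*(-3)²))*(-4) = (9 + 9*(-6 - 3*9))*(-4) = (9 + 9*(-6 - 27))*(-4) = (9 + 9*(-33))*(-4) = (9 - 297)*(-4) = -288*(-4) = 1152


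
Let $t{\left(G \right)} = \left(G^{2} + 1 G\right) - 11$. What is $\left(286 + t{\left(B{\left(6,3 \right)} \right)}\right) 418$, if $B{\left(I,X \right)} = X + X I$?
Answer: $308066$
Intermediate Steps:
$B{\left(I,X \right)} = X + I X$
$t{\left(G \right)} = -11 + G + G^{2}$ ($t{\left(G \right)} = \left(G^{2} + G\right) - 11 = \left(G + G^{2}\right) - 11 = -11 + G + G^{2}$)
$\left(286 + t{\left(B{\left(6,3 \right)} \right)}\right) 418 = \left(286 + \left(-11 + 3 \left(1 + 6\right) + \left(3 \left(1 + 6\right)\right)^{2}\right)\right) 418 = \left(286 + \left(-11 + 3 \cdot 7 + \left(3 \cdot 7\right)^{2}\right)\right) 418 = \left(286 + \left(-11 + 21 + 21^{2}\right)\right) 418 = \left(286 + \left(-11 + 21 + 441\right)\right) 418 = \left(286 + 451\right) 418 = 737 \cdot 418 = 308066$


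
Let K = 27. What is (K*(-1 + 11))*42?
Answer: 11340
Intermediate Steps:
(K*(-1 + 11))*42 = (27*(-1 + 11))*42 = (27*10)*42 = 270*42 = 11340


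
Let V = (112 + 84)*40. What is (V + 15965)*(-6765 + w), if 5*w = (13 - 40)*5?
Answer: -161683560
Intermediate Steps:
V = 7840 (V = 196*40 = 7840)
w = -27 (w = ((13 - 40)*5)/5 = (-27*5)/5 = (1/5)*(-135) = -27)
(V + 15965)*(-6765 + w) = (7840 + 15965)*(-6765 - 27) = 23805*(-6792) = -161683560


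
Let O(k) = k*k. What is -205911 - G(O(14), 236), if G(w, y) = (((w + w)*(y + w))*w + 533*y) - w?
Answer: -33522927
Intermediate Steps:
O(k) = k²
G(w, y) = -w + 533*y + 2*w²*(w + y) (G(w, y) = (((2*w)*(w + y))*w + 533*y) - w = ((2*w*(w + y))*w + 533*y) - w = (2*w²*(w + y) + 533*y) - w = (533*y + 2*w²*(w + y)) - w = -w + 533*y + 2*w²*(w + y))
-205911 - G(O(14), 236) = -205911 - (-1*14² + 2*(14²)³ + 533*236 + 2*236*(14²)²) = -205911 - (-1*196 + 2*196³ + 125788 + 2*236*196²) = -205911 - (-196 + 2*7529536 + 125788 + 2*236*38416) = -205911 - (-196 + 15059072 + 125788 + 18132352) = -205911 - 1*33317016 = -205911 - 33317016 = -33522927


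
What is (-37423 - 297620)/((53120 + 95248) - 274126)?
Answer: 335043/125758 ≈ 2.6642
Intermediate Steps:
(-37423 - 297620)/((53120 + 95248) - 274126) = -335043/(148368 - 274126) = -335043/(-125758) = -335043*(-1/125758) = 335043/125758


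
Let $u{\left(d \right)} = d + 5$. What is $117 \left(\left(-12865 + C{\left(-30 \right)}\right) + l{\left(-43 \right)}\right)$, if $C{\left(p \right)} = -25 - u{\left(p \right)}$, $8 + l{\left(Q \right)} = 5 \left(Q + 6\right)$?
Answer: $-1527786$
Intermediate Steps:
$u{\left(d \right)} = 5 + d$
$l{\left(Q \right)} = 22 + 5 Q$ ($l{\left(Q \right)} = -8 + 5 \left(Q + 6\right) = -8 + 5 \left(6 + Q\right) = -8 + \left(30 + 5 Q\right) = 22 + 5 Q$)
$C{\left(p \right)} = -30 - p$ ($C{\left(p \right)} = -25 - \left(5 + p\right) = -30 - p$)
$117 \left(\left(-12865 + C{\left(-30 \right)}\right) + l{\left(-43 \right)}\right) = 117 \left(\left(-12865 - 0\right) + \left(22 + 5 \left(-43\right)\right)\right) = 117 \left(\left(-12865 + \left(-30 + 30\right)\right) + \left(22 - 215\right)\right) = 117 \left(\left(-12865 + 0\right) - 193\right) = 117 \left(-12865 - 193\right) = 117 \left(-13058\right) = -1527786$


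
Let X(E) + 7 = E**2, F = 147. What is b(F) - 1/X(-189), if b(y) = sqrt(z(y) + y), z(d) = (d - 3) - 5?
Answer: -1/35714 + sqrt(286) ≈ 16.911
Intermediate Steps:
z(d) = -8 + d (z(d) = (-3 + d) - 5 = -8 + d)
b(y) = sqrt(-8 + 2*y) (b(y) = sqrt((-8 + y) + y) = sqrt(-8 + 2*y))
X(E) = -7 + E**2
b(F) - 1/X(-189) = sqrt(-8 + 2*147) - 1/(-7 + (-189)**2) = sqrt(-8 + 294) - 1/(-7 + 35721) = sqrt(286) - 1/35714 = -1/35714 + sqrt(286)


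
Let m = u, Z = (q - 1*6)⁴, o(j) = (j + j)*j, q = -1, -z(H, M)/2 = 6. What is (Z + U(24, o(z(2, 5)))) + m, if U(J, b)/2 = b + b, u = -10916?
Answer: -7363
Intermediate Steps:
z(H, M) = -12 (z(H, M) = -2*6 = -12)
o(j) = 2*j² (o(j) = (2*j)*j = 2*j²)
Z = 2401 (Z = (-1 - 1*6)⁴ = (-1 - 6)⁴ = (-7)⁴ = 2401)
U(J, b) = 4*b (U(J, b) = 2*(b + b) = 2*(2*b) = 4*b)
m = -10916
(Z + U(24, o(z(2, 5)))) + m = (2401 + 4*(2*(-12)²)) - 10916 = (2401 + 4*(2*144)) - 10916 = (2401 + 4*288) - 10916 = (2401 + 1152) - 10916 = 3553 - 10916 = -7363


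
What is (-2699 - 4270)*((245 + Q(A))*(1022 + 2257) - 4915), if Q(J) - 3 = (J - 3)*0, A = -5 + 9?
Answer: -5632882413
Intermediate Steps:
A = 4
Q(J) = 3 (Q(J) = 3 + (J - 3)*0 = 3 + (-3 + J)*0 = 3 + 0 = 3)
(-2699 - 4270)*((245 + Q(A))*(1022 + 2257) - 4915) = (-2699 - 4270)*((245 + 3)*(1022 + 2257) - 4915) = -6969*(248*3279 - 4915) = -6969*(813192 - 4915) = -6969*808277 = -5632882413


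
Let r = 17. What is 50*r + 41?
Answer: 891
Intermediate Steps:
50*r + 41 = 50*17 + 41 = 850 + 41 = 891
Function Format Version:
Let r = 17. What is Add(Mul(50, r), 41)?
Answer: 891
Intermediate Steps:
Add(Mul(50, r), 41) = Add(Mul(50, 17), 41) = Add(850, 41) = 891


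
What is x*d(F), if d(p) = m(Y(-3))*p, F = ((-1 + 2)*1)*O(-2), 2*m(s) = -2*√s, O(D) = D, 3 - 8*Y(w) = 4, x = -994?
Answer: -497*I*√2 ≈ -702.86*I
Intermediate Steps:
Y(w) = -⅛ (Y(w) = 3/8 - ⅛*4 = 3/8 - ½ = -⅛)
m(s) = -√s (m(s) = (-2*√s)/2 = -√s)
F = -2 (F = ((-1 + 2)*1)*(-2) = (1*1)*(-2) = 1*(-2) = -2)
d(p) = -I*p*√2/4 (d(p) = (-√(-⅛))*p = (-I*√2/4)*p = -I*p*√2/4)
x*d(F) = -(-497)*I*(-2)*√2/2 = -497*I*√2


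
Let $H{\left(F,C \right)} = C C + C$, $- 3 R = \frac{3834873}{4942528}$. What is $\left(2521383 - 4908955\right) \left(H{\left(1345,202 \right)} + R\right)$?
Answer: $- \frac{4171500446376109}{42608} \approx -9.7904 \cdot 10^{10}$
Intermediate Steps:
$R = - \frac{44079}{170432}$ ($R = - \frac{3834873 \cdot \frac{1}{4942528}}{3} = \left(- \frac{1}{3}\right) \frac{132237}{170432} = - \frac{44079}{170432} \approx -0.25863$)
$H{\left(F,C \right)} = C + C^{2}$ ($H{\left(F,C \right)} = C^{2} + C = C + C^{2}$)
$\left(2521383 - 4908955\right) \left(H{\left(1345,202 \right)} + R\right) = \left(2521383 - 4908955\right) \left(202 \left(1 + 202\right) - \frac{44079}{170432}\right) = - 2387572 \left(202 \cdot 203 - \frac{44079}{170432}\right) = - 2387572 \left(41006 - \frac{44079}{170432}\right) = \left(-2387572\right) \frac{6988690513}{170432} = - \frac{4171500446376109}{42608}$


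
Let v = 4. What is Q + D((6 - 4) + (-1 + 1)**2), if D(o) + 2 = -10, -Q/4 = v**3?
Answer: -268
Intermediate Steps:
Q = -256 (Q = -4*4**3 = -4*64 = -256)
D(o) = -12 (D(o) = -2 - 10 = -12)
Q + D((6 - 4) + (-1 + 1)**2) = -256 - 12 = -268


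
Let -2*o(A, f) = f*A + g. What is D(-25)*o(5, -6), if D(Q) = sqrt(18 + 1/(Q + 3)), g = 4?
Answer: 13*sqrt(8690)/22 ≈ 55.085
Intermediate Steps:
D(Q) = sqrt(18 + 1/(3 + Q))
o(A, f) = -2 - A*f/2 (o(A, f) = -(f*A + 4)/2 = -(A*f + 4)/2 = -(4 + A*f)/2 = -2 - A*f/2)
D(-25)*o(5, -6) = sqrt((55 + 18*(-25))/(3 - 25))*(-2 - 1/2*5*(-6)) = sqrt((55 - 450)/(-22))*(-2 + 15) = sqrt(-1/22*(-395))*13 = sqrt(395/22)*13 = (sqrt(8690)/22)*13 = 13*sqrt(8690)/22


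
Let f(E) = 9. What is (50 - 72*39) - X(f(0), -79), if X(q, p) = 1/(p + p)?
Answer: -435763/158 ≈ -2758.0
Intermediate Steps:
X(q, p) = 1/(2*p)
(50 - 72*39) - X(f(0), -79) = (50 - 72*39) - 1/(2*(-79)) = (50 - 2808) - (-1)/(2*79) = -2758 - 1*(-1/158) = -2758 + 1/158 = -435763/158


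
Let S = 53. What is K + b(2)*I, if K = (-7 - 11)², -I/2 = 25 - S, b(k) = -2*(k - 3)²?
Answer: 212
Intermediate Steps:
b(k) = -2*(-3 + k)²
I = 56 (I = -2*(25 - 1*53) = -2*(25 - 53) = -2*(-28) = 56)
K = 324 (K = (-18)² = 324)
K + b(2)*I = 324 - 2*(-3 + 2)²*56 = 324 - 2*(-1)²*56 = 324 - 2*1*56 = 324 - 2*56 = 324 - 112 = 212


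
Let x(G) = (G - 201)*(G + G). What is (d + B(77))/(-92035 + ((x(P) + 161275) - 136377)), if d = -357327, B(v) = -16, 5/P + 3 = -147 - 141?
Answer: 30260162583/5684643337 ≈ 5.3231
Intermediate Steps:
P = -5/291 (P = 5/(-3 + (-147 - 141)) = 5/(-3 - 288) = 5/(-291) = 5*(-1/291) = -5/291 ≈ -0.017182)
x(G) = 2*G*(-201 + G) (x(G) = (-201 + G)*(2*G) = 2*G*(-201 + G))
(d + B(77))/(-92035 + ((x(P) + 161275) - 136377)) = (-357327 - 16)/(-92035 + ((2*(-5/291)*(-201 - 5/291) + 161275) - 136377)) = -357343/(-92035 + ((2*(-5/291)*(-58496/291) + 161275) - 136377)) = -357343/(-92035 + ((584960/84681 + 161275) - 136377)) = -357343/(-92035 + (13657513235/84681 - 136377)) = -357343/(-92035 + 2108972498/84681) = -357343/(-5684643337/84681) = -357343*(-84681/5684643337) = 30260162583/5684643337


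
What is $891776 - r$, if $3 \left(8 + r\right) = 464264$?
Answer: $\frac{2211088}{3} \approx 7.3703 \cdot 10^{5}$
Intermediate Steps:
$r = \frac{464240}{3}$ ($r = -8 + \frac{1}{3} \cdot 464264 = -8 + \frac{464264}{3} = \frac{464240}{3} \approx 1.5475 \cdot 10^{5}$)
$891776 - r = 891776 - \frac{464240}{3} = \frac{2211088}{3}$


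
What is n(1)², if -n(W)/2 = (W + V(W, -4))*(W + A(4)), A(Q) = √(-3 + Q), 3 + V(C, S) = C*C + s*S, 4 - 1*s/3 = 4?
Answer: 16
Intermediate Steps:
s = 0 (s = 12 - 3*4 = 12 - 12 = 0)
V(C, S) = -3 + C² (V(C, S) = -3 + (C*C + 0*S) = -3 + (C² + 0) = -3 + C²)
n(W) = -2*(1 + W)*(-3 + W + W²) (n(W) = -2*(W + (-3 + W²))*(W + √(-3 + 4)) = -2*(-3 + W + W²)*(W + √1) = -2*(-3 + W + W²)*(W + 1) = -2*(-3 + W + W²)*(1 + W) = -2*(1 + W)*(-3 + W + W²))
n(1)² = (6 - 4*1² - 2*1³ + 4*1)² = (6 - 4*1 - 2*1 + 4)² = (6 - 4 - 2 + 4)² = 4² = 16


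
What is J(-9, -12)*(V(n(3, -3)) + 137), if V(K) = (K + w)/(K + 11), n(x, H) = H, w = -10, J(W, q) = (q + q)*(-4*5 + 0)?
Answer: 64980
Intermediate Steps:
J(W, q) = -40*q (J(W, q) = (2*q)*(-20 + 0) = (2*q)*(-20) = -40*q)
V(K) = (-10 + K)/(11 + K) (V(K) = (K - 10)/(K + 11) = (-10 + K)/(11 + K))
J(-9, -12)*(V(n(3, -3)) + 137) = (-40*(-12))*((-10 - 3)/(11 - 3) + 137) = 480*(-13/8 + 137) = 480*(1083/8) = 64980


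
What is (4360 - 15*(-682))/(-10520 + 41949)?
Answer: 14590/31429 ≈ 0.46422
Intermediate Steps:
(4360 - 15*(-682))/(-10520 + 41949) = (4360 + 10230)/31429 = 14590*(1/31429) = 14590/31429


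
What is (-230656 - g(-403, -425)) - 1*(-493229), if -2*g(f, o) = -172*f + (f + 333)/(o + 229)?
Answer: 8322473/28 ≈ 2.9723e+5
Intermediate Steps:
g(f, o) = 86*f - (333 + f)/(2*(229 + o)) (g(f, o) = -(-172*f + (f + 333)/(o + 229))/2 = -(-172*f + (333 + f)/(229 + o))/2 = 86*f - (333 + f)/(2*(229 + o)))
(-230656 - g(-403, -425)) - 1*(-493229) = (-230656 - (-333 + 39387*(-403) + 172*(-403)*(-425))/(2*(229 - 425))) - 1*(-493229) = (-230656 - (-333 - 15872961 + 29459300)/(2*(-196))) + 493229 = (-230656 - (-1)*13586006/(2*196)) + 493229 = (-230656 - 1*(-970429/28)) + 493229 = (-230656 + 970429/28) + 493229 = -5487939/28 + 493229 = 8322473/28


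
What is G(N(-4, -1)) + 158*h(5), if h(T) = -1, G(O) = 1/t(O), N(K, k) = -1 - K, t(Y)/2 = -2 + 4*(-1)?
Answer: -1897/12 ≈ -158.08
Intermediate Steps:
t(Y) = -12 (t(Y) = 2*(-2 + 4*(-1)) = 2*(-2 - 4) = 2*(-6) = -12)
G(O) = -1/12 (G(O) = 1/(-12) = -1/12)
G(N(-4, -1)) + 158*h(5) = -1/12 + 158*(-1) = -1/12 - 158 = -1897/12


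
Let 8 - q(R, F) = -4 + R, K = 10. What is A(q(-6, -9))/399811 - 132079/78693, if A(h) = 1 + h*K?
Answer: -52792393636/31462327023 ≈ -1.6780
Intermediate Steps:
q(R, F) = 12 - R (q(R, F) = 8 - (-4 + R) = 8 + (4 - R) = 12 - R)
A(h) = 1 + 10*h (A(h) = 1 + h*10 = 1 + 10*h)
A(q(-6, -9))/399811 - 132079/78693 = (1 + 10*(12 - 1*(-6)))/399811 - 132079/78693 = (1 + 10*(12 + 6))*(1/399811) - 132079*1/78693 = (1 + 10*18)*(1/399811) - 132079/78693 = (1 + 180)*(1/399811) - 132079/78693 = 181*(1/399811) - 132079/78693 = 181/399811 - 132079/78693 = -52792393636/31462327023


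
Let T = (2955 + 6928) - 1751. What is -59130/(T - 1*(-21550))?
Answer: -3285/1649 ≈ -1.9921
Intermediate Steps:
T = 8132 (T = 9883 - 1751 = 8132)
-59130/(T - 1*(-21550)) = -59130/(8132 - 1*(-21550)) = -59130/(8132 + 21550) = -59130/29682 = -59130*1/29682 = -3285/1649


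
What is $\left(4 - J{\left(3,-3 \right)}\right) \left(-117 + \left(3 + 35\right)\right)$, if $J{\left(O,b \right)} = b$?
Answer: $-553$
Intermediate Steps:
$\left(4 - J{\left(3,-3 \right)}\right) \left(-117 + \left(3 + 35\right)\right) = \left(4 - -3\right) \left(-117 + \left(3 + 35\right)\right) = \left(4 + 3\right) \left(-117 + 38\right) = 7 \left(-79\right) = -553$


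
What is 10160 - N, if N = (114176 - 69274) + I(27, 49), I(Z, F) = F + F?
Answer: -34840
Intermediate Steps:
I(Z, F) = 2*F
N = 45000 (N = (114176 - 69274) + 2*49 = 44902 + 98 = 45000)
10160 - N = 10160 - 1*45000 = 10160 - 45000 = -34840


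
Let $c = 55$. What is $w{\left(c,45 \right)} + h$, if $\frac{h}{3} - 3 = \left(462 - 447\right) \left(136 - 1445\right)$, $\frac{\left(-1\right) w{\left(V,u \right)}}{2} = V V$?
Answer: $-64946$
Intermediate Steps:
$w{\left(V,u \right)} = - 2 V^{2}$ ($w{\left(V,u \right)} = - 2 V V = - 2 V^{2}$)
$h = -58896$ ($h = 9 + 3 \left(462 - 447\right) \left(136 - 1445\right) = 9 + 3 \cdot 15 \left(-1309\right) = 9 + 3 \left(-19635\right) = 9 - 58905 = -58896$)
$w{\left(c,45 \right)} + h = - 2 \cdot 55^{2} - 58896 = \left(-2\right) 3025 - 58896 = -6050 - 58896 = -64946$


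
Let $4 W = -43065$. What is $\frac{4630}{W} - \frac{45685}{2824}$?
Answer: $- \frac{403945001}{24323112} \approx -16.607$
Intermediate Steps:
$W = - \frac{43065}{4}$ ($W = \frac{1}{4} \left(-43065\right) = - \frac{43065}{4} \approx -10766.0$)
$\frac{4630}{W} - \frac{45685}{2824} = \frac{4630}{- \frac{43065}{4}} - \frac{45685}{2824} = 4630 \left(- \frac{4}{43065}\right) - \frac{45685}{2824} = - \frac{3704}{8613} - \frac{45685}{2824} = - \frac{403945001}{24323112}$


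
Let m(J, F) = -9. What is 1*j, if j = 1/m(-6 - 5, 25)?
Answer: -1/9 ≈ -0.11111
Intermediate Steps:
j = -1/9 (j = 1/(-9) = -1/9 ≈ -0.11111)
1*j = 1*(-1/9) = -1/9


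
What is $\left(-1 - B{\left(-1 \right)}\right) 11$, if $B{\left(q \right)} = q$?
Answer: $0$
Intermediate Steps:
$\left(-1 - B{\left(-1 \right)}\right) 11 = \left(-1 - -1\right) 11 = \left(-1 + 1\right) 11 = 0 \cdot 11 = 0$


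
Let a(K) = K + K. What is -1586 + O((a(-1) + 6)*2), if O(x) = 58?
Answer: -1528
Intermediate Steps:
a(K) = 2*K
-1586 + O((a(-1) + 6)*2) = -1586 + 58 = -1528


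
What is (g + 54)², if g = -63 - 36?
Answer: 2025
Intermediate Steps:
g = -99
(g + 54)² = (-99 + 54)² = (-45)² = 2025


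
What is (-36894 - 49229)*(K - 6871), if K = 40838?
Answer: -2925339941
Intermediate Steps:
(-36894 - 49229)*(K - 6871) = (-36894 - 49229)*(40838 - 6871) = -86123*33967 = -2925339941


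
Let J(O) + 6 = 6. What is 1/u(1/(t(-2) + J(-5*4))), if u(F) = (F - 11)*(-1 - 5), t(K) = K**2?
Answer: 2/129 ≈ 0.015504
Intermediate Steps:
J(O) = 0 (J(O) = -6 + 6 = 0)
u(F) = 66 - 6*F (u(F) = (-11 + F)*(-6) = 66 - 6*F)
1/u(1/(t(-2) + J(-5*4))) = 1/(66 - 6/((-2)**2 + 0)) = 1/(66 - 6/(4 + 0)) = 1/(66 - 6/4) = 1/(66 - 6*1/4) = 1/(66 - 3/2) = 1/(129/2) = 2/129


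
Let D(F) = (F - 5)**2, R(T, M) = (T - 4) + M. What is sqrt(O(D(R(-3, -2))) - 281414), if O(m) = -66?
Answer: 2*I*sqrt(70370) ≈ 530.55*I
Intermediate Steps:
R(T, M) = -4 + M + T (R(T, M) = (-4 + T) + M = -4 + M + T)
D(F) = (-5 + F)**2
sqrt(O(D(R(-3, -2))) - 281414) = sqrt(-66 - 281414) = sqrt(-281480) = 2*I*sqrt(70370)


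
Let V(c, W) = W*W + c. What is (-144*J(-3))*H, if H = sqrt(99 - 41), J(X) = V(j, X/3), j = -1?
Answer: 0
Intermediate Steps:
V(c, W) = c + W**2 (V(c, W) = W**2 + c = c + W**2)
J(X) = -1 + X**2/9 (J(X) = -1 + (X/3)**2 = -1 + X**2/9)
H = sqrt(58) ≈ 7.6158
(-144*J(-3))*H = (-144*(-1 + (1/9)*(-3)**2))*sqrt(58) = (-144*(-1 + (1/9)*9))*sqrt(58) = (-144*(-1 + 1))*sqrt(58) = (-144*0)*sqrt(58) = 0*sqrt(58) = 0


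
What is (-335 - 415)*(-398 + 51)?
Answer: 260250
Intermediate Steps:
(-335 - 415)*(-398 + 51) = -750*(-347) = 260250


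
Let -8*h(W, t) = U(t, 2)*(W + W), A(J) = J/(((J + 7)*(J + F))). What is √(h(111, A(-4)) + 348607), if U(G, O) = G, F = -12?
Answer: 5*√223107/4 ≈ 590.43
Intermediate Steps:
A(J) = J/((-12 + J)*(7 + J)) (A(J) = J/(((J + 7)*(J - 12))) = J/(((7 + J)*(-12 + J))) = J/(((-12 + J)*(7 + J))) = J*(1/((-12 + J)*(7 + J))) = J/((-12 + J)*(7 + J)))
h(W, t) = -W*t/4 (h(W, t) = -t*(W + W)/8 = -t*2*W/8 = -W*t/4)
√(h(111, A(-4)) + 348607) = √(-¼*111*(-4/(-84 + (-4)² - 5*(-4))) + 348607) = √(-¼*111*(-4/(-84 + 16 + 20)) + 348607) = √(-¼*111*(-4/(-48)) + 348607) = √(-¼*111*(-4*(-1/48)) + 348607) = √(-¼*111*1/12 + 348607) = √(-37/16 + 348607) = √(5577675/16) = 5*√223107/4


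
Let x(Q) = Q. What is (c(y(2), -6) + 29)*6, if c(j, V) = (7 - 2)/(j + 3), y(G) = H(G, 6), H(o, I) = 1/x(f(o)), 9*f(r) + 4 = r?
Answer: 154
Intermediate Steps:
f(r) = -4/9 + r/9
H(o, I) = 1/(-4/9 + o/9)
y(G) = 9/(-4 + G)
c(j, V) = 5/(3 + j)
(c(y(2), -6) + 29)*6 = (5/(3 + 9/(-4 + 2)) + 29)*6 = (5/(3 + 9/(-2)) + 29)*6 = (5/(3 + 9*(-½)) + 29)*6 = (5/(3 - 9/2) + 29)*6 = (5/(-3/2) + 29)*6 = (5*(-⅔) + 29)*6 = (-10/3 + 29)*6 = (77/3)*6 = 154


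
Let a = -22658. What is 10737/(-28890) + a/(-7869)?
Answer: 21114821/8419830 ≈ 2.5077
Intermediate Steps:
10737/(-28890) + a/(-7869) = 10737/(-28890) - 22658/(-7869) = 10737*(-1/28890) - 22658*(-1/7869) = -1193/3210 + 22658/7869 = 21114821/8419830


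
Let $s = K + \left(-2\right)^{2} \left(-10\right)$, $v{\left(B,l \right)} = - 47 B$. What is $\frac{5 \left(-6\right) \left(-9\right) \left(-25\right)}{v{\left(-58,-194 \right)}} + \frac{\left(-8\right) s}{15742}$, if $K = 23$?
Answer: $- \frac{1557173}{631069} \approx -2.4675$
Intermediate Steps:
$s = -17$ ($s = 23 + \left(-2\right)^{2} \left(-10\right) = 23 + 4 \left(-10\right) = 23 - 40 = -17$)
$\frac{5 \left(-6\right) \left(-9\right) \left(-25\right)}{v{\left(-58,-194 \right)}} + \frac{\left(-8\right) s}{15742} = \frac{5 \left(-6\right) \left(-9\right) \left(-25\right)}{\left(-47\right) \left(-58\right)} + \frac{\left(-8\right) \left(-17\right)}{15742} = \frac{\left(-30\right) \left(-9\right) \left(-25\right)}{2726} + 136 \cdot \frac{1}{15742} = 270 \left(-25\right) \frac{1}{2726} + \frac{4}{463} = \left(-6750\right) \frac{1}{2726} + \frac{4}{463} = - \frac{3375}{1363} + \frac{4}{463} = - \frac{1557173}{631069}$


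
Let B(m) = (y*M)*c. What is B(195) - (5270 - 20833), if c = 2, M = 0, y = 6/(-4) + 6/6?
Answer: 15563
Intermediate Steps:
y = -½ (y = 6*(-¼) + 6*(⅙) = -3/2 + 1 = -½ ≈ -0.50000)
B(m) = 0 (B(m) = -½*0*2 = 0*2 = 0)
B(195) - (5270 - 20833) = 0 - (5270 - 20833) = 0 - 1*(-15563) = 0 + 15563 = 15563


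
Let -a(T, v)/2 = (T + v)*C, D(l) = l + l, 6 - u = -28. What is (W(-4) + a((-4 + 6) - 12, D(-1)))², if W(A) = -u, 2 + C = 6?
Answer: 3844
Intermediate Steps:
u = 34 (u = 6 - 1*(-28) = 6 + 28 = 34)
C = 4 (C = -2 + 6 = 4)
D(l) = 2*l
a(T, v) = -8*T - 8*v (a(T, v) = -2*(T + v)*4 = -2*(4*T + 4*v) = -8*T - 8*v)
W(A) = -34 (W(A) = -1*34 = -34)
(W(-4) + a((-4 + 6) - 12, D(-1)))² = (-34 + (-8*((-4 + 6) - 12) - 16*(-1)))² = (-34 + (-8*(2 - 12) - 8*(-2)))² = (-34 + (-8*(-10) + 16))² = (-34 + (80 + 16))² = (-34 + 96)² = 62² = 3844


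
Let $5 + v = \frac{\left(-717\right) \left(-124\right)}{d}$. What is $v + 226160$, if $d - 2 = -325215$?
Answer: $\frac{73548457107}{325213} \approx 2.2615 \cdot 10^{5}$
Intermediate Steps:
$d = -325213$ ($d = 2 - 325215 = -325213$)
$v = - \frac{1714973}{325213}$ ($v = -5 + \frac{\left(-717\right) \left(-124\right)}{-325213} = -5 + 88908 \left(- \frac{1}{325213}\right) = -5 - \frac{88908}{325213} = - \frac{1714973}{325213} \approx -5.2734$)
$v + 226160 = - \frac{1714973}{325213} + 226160 = \frac{73548457107}{325213}$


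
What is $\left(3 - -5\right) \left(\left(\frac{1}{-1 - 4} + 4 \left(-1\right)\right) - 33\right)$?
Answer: $- \frac{1488}{5} \approx -297.6$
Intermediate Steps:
$\left(3 - -5\right) \left(\left(\frac{1}{-1 - 4} + 4 \left(-1\right)\right) - 33\right) = \left(3 + 5\right) \left(\left(\frac{1}{-5} - 4\right) - 33\right) = 8 \left(\left(- \frac{1}{5} - 4\right) - 33\right) = 8 \left(- \frac{21}{5} - 33\right) = 8 \left(- \frac{186}{5}\right) = - \frac{1488}{5}$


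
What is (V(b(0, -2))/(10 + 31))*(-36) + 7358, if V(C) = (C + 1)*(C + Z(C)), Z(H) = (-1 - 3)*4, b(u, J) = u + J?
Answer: 301030/41 ≈ 7342.2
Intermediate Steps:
b(u, J) = J + u
Z(H) = -16 (Z(H) = -4*4 = -16)
V(C) = (1 + C)*(-16 + C) (V(C) = (C + 1)*(C - 16) = (1 + C)*(-16 + C))
(V(b(0, -2))/(10 + 31))*(-36) + 7358 = ((-16 + (-2 + 0)**2 - 15*(-2 + 0))/(10 + 31))*(-36) + 7358 = ((-16 + (-2)**2 - 15*(-2))/41)*(-36) + 7358 = ((-16 + 4 + 30)/41)*(-36) + 7358 = ((1/41)*18)*(-36) + 7358 = (18/41)*(-36) + 7358 = -648/41 + 7358 = 301030/41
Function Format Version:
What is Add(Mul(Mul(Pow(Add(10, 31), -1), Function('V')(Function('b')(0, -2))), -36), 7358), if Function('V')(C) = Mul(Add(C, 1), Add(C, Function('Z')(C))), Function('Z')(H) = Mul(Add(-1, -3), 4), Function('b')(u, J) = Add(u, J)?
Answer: Rational(301030, 41) ≈ 7342.2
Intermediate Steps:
Function('b')(u, J) = Add(J, u)
Function('Z')(H) = -16 (Function('Z')(H) = Mul(-4, 4) = -16)
Function('V')(C) = Mul(Add(1, C), Add(-16, C)) (Function('V')(C) = Mul(Add(C, 1), Add(C, -16)) = Mul(Add(1, C), Add(-16, C)))
Add(Mul(Mul(Pow(Add(10, 31), -1), Function('V')(Function('b')(0, -2))), -36), 7358) = Add(Mul(Mul(Pow(Add(10, 31), -1), Add(-16, Pow(Add(-2, 0), 2), Mul(-15, Add(-2, 0)))), -36), 7358) = Add(Mul(Mul(Pow(41, -1), Add(-16, Pow(-2, 2), Mul(-15, -2))), -36), 7358) = Add(Mul(Mul(Rational(1, 41), Add(-16, 4, 30)), -36), 7358) = Add(Mul(Mul(Rational(1, 41), 18), -36), 7358) = Add(Mul(Rational(18, 41), -36), 7358) = Add(Rational(-648, 41), 7358) = Rational(301030, 41)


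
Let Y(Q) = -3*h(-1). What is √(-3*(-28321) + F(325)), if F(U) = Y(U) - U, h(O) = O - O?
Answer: √84638 ≈ 290.93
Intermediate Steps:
h(O) = 0
Y(Q) = 0 (Y(Q) = -3*0 = 0)
F(U) = -U (F(U) = 0 - U = -U)
√(-3*(-28321) + F(325)) = √(-3*(-28321) - 1*325) = √(84963 - 325) = √84638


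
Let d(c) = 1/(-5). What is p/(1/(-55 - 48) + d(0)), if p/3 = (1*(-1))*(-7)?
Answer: -3605/36 ≈ -100.14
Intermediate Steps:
p = 21 (p = 3*((1*(-1))*(-7)) = 3*(-1*(-7)) = 3*7 = 21)
d(c) = -⅕ (d(c) = 1*(-⅕) = -⅕)
p/(1/(-55 - 48) + d(0)) = 21/(1/(-55 - 48) - ⅕) = 21/(1/(-103) - ⅕) = 21/(-1/103 - ⅕) = 21/(-108/515) = 21*(-515/108) = -3605/36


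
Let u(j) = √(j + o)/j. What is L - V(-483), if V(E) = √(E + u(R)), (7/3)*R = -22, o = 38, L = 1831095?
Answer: 1831095 - √(-525987 - 165*√14)/33 ≈ 1.8311e+6 - 21.99*I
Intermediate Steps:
R = -66/7 (R = (3/7)*(-22) = -66/7 ≈ -9.4286)
u(j) = √(38 + j)/j (u(j) = √(j + 38)/j = √(38 + j)/j)
V(E) = √(E - 5*√14/33) (V(E) = √(E + √(38 - 66/7)/(-66/7)) = √(E - 5*√14/33))
L - V(-483) = 1831095 - √(-165*√14 + 1089*(-483))/33 = 1831095 - √(-165*√14 - 525987)/33 = 1831095 - √(-525987 - 165*√14)/33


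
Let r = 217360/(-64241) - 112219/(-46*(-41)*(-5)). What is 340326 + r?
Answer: 206172141953359/605792630 ≈ 3.4033e+5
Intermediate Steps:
r = 5159355979/605792630 (r = 217360*(-1/64241) - 112219/(1886*(-5)) = -217360/64241 - 112219/(-9430) = -217360/64241 - 112219*(-1/9430) = -217360/64241 + 112219/9430 = 5159355979/605792630 ≈ 8.5167)
340326 + r = 340326 + 5159355979/605792630 = 206172141953359/605792630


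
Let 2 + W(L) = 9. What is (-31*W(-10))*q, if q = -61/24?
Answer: 13237/24 ≈ 551.54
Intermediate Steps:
W(L) = 7 (W(L) = -2 + 9 = 7)
q = -61/24 (q = -61*1/24 = -61/24 ≈ -2.5417)
(-31*W(-10))*q = -31*7*(-61/24) = -217*(-61/24) = 13237/24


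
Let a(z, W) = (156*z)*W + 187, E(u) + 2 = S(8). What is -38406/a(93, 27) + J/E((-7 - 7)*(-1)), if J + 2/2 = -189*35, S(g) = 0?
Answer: 1296376718/391903 ≈ 3307.9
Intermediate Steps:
E(u) = -2 (E(u) = -2 + 0 = -2)
a(z, W) = 187 + 156*W*z (a(z, W) = 156*W*z + 187 = 187 + 156*W*z)
J = -6616 (J = -1 - 189*35 = -1 - 6615 = -6616)
-38406/a(93, 27) + J/E((-7 - 7)*(-1)) = -38406/(187 + 156*27*93) - 6616/(-2) = -38406/(187 + 391716) - 6616*(-½) = -38406/391903 + 3308 = 1296376718/391903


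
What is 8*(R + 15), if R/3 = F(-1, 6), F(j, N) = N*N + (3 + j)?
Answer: 1032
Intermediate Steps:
F(j, N) = 3 + j + N² (F(j, N) = N² + (3 + j) = 3 + j + N²)
R = 114 (R = 3*(3 - 1 + 6²) = 3*(3 - 1 + 36) = 3*38 = 114)
8*(R + 15) = 8*(114 + 15) = 8*129 = 1032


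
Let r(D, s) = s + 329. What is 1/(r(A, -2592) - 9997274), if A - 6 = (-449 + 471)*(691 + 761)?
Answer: -1/9999537 ≈ -1.0000e-7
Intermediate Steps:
A = 31950 (A = 6 + (-449 + 471)*(691 + 761) = 6 + 22*1452 = 6 + 31944 = 31950)
r(D, s) = 329 + s
1/(r(A, -2592) - 9997274) = 1/((329 - 2592) - 9997274) = 1/(-2263 - 9997274) = 1/(-9999537) = -1/9999537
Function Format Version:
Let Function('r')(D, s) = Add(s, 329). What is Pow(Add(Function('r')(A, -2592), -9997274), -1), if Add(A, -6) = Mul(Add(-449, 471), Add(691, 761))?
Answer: Rational(-1, 9999537) ≈ -1.0000e-7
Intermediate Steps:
A = 31950 (A = Add(6, Mul(Add(-449, 471), Add(691, 761))) = Add(6, Mul(22, 1452)) = Add(6, 31944) = 31950)
Function('r')(D, s) = Add(329, s)
Pow(Add(Function('r')(A, -2592), -9997274), -1) = Pow(Add(Add(329, -2592), -9997274), -1) = Pow(Add(-2263, -9997274), -1) = Pow(-9999537, -1) = Rational(-1, 9999537)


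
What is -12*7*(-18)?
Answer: 1512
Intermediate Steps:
-12*7*(-18) = -84*(-18) = 1512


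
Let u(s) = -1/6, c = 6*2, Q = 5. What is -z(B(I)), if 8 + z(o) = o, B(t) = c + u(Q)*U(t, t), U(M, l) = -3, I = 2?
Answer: -9/2 ≈ -4.5000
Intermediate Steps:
c = 12
u(s) = -1/6 (u(s) = -1*1/6 = -1/6)
B(t) = 25/2 (B(t) = 12 - 1/6*(-3) = 12 + 1/2 = 25/2)
z(o) = -8 + o
-z(B(I)) = -(-8 + 25/2) = -1*9/2 = -9/2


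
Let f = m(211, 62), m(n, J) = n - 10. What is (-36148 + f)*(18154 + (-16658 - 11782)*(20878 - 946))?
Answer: 20376482395922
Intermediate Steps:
m(n, J) = -10 + n
f = 201 (f = -10 + 211 = 201)
(-36148 + f)*(18154 + (-16658 - 11782)*(20878 - 946)) = (-36148 + 201)*(18154 + (-16658 - 11782)*(20878 - 946)) = -35947*(18154 - 28440*19932) = -35947*(18154 - 566866080) = -35947*(-566847926) = 20376482395922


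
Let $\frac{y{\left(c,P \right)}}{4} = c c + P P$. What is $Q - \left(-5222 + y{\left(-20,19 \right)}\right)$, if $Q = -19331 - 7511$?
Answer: $-24664$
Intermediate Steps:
$y{\left(c,P \right)} = 4 P^{2} + 4 c^{2}$ ($y{\left(c,P \right)} = 4 \left(c c + P P\right) = 4 \left(c^{2} + P^{2}\right) = 4 \left(P^{2} + c^{2}\right) = 4 P^{2} + 4 c^{2}$)
$Q = -26842$
$Q - \left(-5222 + y{\left(-20,19 \right)}\right) = -26842 - \left(-5222 + 1444 + 1600\right) = -26842 + \left(5222 - \left(1444 + 1600\right)\right) = -26842 + \left(5222 - 3044\right) = -26842 + 2178 = -24664$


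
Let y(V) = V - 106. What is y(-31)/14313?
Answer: -137/14313 ≈ -0.0095717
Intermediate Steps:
y(V) = -106 + V
y(-31)/14313 = (-106 - 31)/14313 = -137*1/14313 = -137/14313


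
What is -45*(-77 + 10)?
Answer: 3015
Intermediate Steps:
-45*(-77 + 10) = -45*(-67) = 3015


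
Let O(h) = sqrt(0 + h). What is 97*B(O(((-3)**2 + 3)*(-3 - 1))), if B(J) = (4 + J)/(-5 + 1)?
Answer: -97 - 97*I*sqrt(3) ≈ -97.0 - 168.01*I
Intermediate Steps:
O(h) = sqrt(h)
B(J) = -1 - J/4 (B(J) = (4 + J)/(-4) = (4 + J)*(-1/4) = -1 - J/4)
97*B(O(((-3)**2 + 3)*(-3 - 1))) = 97*(-1 - sqrt(-3 - 1)*sqrt((-3)**2 + 3)/4) = 97*(-1 - 2*I*sqrt(9 + 3)/4) = 97*(-1 - 4*I*sqrt(3)/4) = 97*(-1 - I*sqrt(3)) = -97 - 97*I*sqrt(3)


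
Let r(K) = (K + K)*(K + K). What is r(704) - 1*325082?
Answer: 1657382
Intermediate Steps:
r(K) = 4*K² (r(K) = (2*K)*(2*K) = 4*K²)
r(704) - 1*325082 = 4*704² - 1*325082 = 4*495616 - 325082 = 1982464 - 325082 = 1657382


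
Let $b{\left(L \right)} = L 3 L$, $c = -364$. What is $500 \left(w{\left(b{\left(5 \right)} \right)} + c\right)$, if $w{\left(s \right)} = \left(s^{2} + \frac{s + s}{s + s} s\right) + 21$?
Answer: $2678500$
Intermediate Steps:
$b{\left(L \right)} = 3 L^{2}$ ($b{\left(L \right)} = 3 L L = 3 L^{2}$)
$w{\left(s \right)} = 21 + s + s^{2}$ ($w{\left(s \right)} = \left(s^{2} + \frac{2 s}{2 s} s\right) + 21 = \left(s^{2} + 2 s \frac{1}{2 s} s\right) + 21 = \left(s^{2} + 1 s\right) + 21 = \left(s^{2} + s\right) + 21 = \left(s + s^{2}\right) + 21 = 21 + s + s^{2}$)
$500 \left(w{\left(b{\left(5 \right)} \right)} + c\right) = 500 \left(\left(21 + 3 \cdot 5^{2} + \left(3 \cdot 5^{2}\right)^{2}\right) - 364\right) = 500 \left(\left(21 + 3 \cdot 25 + \left(3 \cdot 25\right)^{2}\right) - 364\right) = 500 \left(\left(21 + 75 + 75^{2}\right) - 364\right) = 500 \left(\left(21 + 75 + 5625\right) - 364\right) = 500 \left(5721 - 364\right) = 500 \cdot 5357 = 2678500$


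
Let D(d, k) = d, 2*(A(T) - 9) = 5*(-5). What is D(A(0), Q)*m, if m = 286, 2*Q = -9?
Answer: -1001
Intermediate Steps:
Q = -9/2 (Q = (½)*(-9) = -9/2 ≈ -4.5000)
A(T) = -7/2 (A(T) = 9 + (5*(-5))/2 = 9 + (½)*(-25) = 9 - 25/2 = -7/2)
D(A(0), Q)*m = -7/2*286 = -1001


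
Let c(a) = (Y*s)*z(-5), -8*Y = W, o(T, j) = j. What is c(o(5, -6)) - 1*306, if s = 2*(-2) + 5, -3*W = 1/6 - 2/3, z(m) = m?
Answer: -14683/48 ≈ -305.90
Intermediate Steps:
W = ⅙ (W = -(1/6 - 2/3)/3 = -(1*(⅙) - 2*⅓)/3 = -(⅙ - ⅔)/3 = -⅓*(-½) = ⅙ ≈ 0.16667)
Y = -1/48 (Y = -⅛*⅙ = -1/48 ≈ -0.020833)
s = 1 (s = -4 + 5 = 1)
c(a) = 5/48 (c(a) = -1/48*1*(-5) = -1/48*(-5) = 5/48)
c(o(5, -6)) - 1*306 = 5/48 - 1*306 = 5/48 - 306 = -14683/48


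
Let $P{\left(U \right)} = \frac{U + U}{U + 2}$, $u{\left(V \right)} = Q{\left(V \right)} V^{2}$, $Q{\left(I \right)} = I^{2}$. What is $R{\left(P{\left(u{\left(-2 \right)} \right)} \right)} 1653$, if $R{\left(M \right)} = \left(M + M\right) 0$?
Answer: $0$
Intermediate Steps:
$u{\left(V \right)} = V^{4}$ ($u{\left(V \right)} = V^{2} V^{2} = V^{4}$)
$P{\left(U \right)} = \frac{2 U}{2 + U}$
$R{\left(M \right)} = 0$ ($R{\left(M \right)} = 2 M 0 = 0$)
$R{\left(P{\left(u{\left(-2 \right)} \right)} \right)} 1653 = 0 \cdot 1653 = 0$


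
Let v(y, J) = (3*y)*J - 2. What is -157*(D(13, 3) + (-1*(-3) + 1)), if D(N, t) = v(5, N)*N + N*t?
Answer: -400664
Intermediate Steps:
v(y, J) = -2 + 3*J*y (v(y, J) = 3*J*y - 2 = -2 + 3*J*y)
D(N, t) = N*t + N*(-2 + 15*N) (D(N, t) = (-2 + 3*N*5)*N + N*t = (-2 + 15*N)*N + N*t = N*(-2 + 15*N) + N*t = N*t + N*(-2 + 15*N))
-157*(D(13, 3) + (-1*(-3) + 1)) = -157*(13*(-2 + 3 + 15*13) + (-1*(-3) + 1)) = -157*(13*(-2 + 3 + 195) + (3 + 1)) = -157*(13*196 + 4) = -157*(2548 + 4) = -157*2552 = -400664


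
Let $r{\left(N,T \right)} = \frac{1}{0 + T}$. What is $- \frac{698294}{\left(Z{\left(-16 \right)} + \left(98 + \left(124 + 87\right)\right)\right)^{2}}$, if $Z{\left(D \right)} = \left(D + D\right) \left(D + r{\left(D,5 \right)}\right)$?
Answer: $- \frac{17457350}{16589329} \approx -1.0523$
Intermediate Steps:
$r{\left(N,T \right)} = \frac{1}{T}$
$Z{\left(D \right)} = 2 D \left(\frac{1}{5} + D\right)$ ($Z{\left(D \right)} = \left(D + D\right) \left(D + \frac{1}{5}\right) = 2 D \left(D + \frac{1}{5}\right) = 2 D \left(\frac{1}{5} + D\right)$)
$- \frac{698294}{\left(Z{\left(-16 \right)} + \left(98 + \left(124 + 87\right)\right)\right)^{2}} = - \frac{698294}{\left(\frac{2}{5} \left(-16\right) \left(1 + 5 \left(-16\right)\right) + \left(98 + \left(124 + 87\right)\right)\right)^{2}} = - \frac{698294}{\left(\frac{2}{5} \left(-16\right) \left(1 - 80\right) + \left(98 + 211\right)\right)^{2}} = - \frac{698294}{\left(\frac{2}{5} \left(-16\right) \left(-79\right) + 309\right)^{2}} = - \frac{698294}{\left(\frac{2528}{5} + 309\right)^{2}} = - \frac{698294}{\left(\frac{4073}{5}\right)^{2}} = - \frac{698294}{\frac{16589329}{25}} = \left(-698294\right) \frac{25}{16589329} = - \frac{17457350}{16589329}$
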